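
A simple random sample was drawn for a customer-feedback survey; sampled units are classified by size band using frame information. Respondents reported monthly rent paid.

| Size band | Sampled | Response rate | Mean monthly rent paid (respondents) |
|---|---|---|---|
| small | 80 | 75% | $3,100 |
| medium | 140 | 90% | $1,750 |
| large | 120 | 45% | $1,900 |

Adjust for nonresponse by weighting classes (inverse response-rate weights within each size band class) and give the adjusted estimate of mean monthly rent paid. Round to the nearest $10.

$2,120

With weight = n_sampled/n_responded per class, the weighted class total is n_sampled:
  small: 80 × 3100 = 248,000
  medium: 140 × 1750 = 245,000
  large: 120 × 1900 = 228,000
Adjusted estimate = 721,000 / 340 = 2120.59 → $2,120.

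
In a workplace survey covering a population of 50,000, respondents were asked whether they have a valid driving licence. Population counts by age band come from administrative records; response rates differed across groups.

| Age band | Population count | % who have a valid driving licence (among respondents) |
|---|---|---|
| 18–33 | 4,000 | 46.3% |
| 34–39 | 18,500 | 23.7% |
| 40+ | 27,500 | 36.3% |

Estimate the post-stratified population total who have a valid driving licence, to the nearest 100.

16,200

Each cell contributes its population count × the respondent rate:
  18–33: 4,000 × 46.3% = 1852
  34–39: 18,500 × 23.7% = 4384.5
  40+: 27,500 × 36.3% = 9982.5
Estimated total = 16,219 → 16,200.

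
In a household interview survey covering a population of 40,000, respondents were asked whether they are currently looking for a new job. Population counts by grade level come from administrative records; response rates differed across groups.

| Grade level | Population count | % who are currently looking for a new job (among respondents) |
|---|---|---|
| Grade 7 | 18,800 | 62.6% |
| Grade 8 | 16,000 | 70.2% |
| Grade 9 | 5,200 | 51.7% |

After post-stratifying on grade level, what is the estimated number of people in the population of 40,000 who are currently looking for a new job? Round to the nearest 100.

25,700

Each cell contributes its population count × the respondent rate:
  Grade 7: 18,800 × 62.6% = 11768.8
  Grade 8: 16,000 × 70.2% = 11,232
  Grade 9: 5,200 × 51.7% = 2688.4
Estimated total = 25689.2 → 25,700.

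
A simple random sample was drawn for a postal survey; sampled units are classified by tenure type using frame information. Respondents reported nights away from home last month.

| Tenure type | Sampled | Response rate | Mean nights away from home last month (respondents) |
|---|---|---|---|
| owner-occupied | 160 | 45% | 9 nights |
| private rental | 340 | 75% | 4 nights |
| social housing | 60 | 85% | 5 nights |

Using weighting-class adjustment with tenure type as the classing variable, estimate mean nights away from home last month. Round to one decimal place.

Each respondent's weight = sampled/responded in their class; summing within a class gives n_sampled, so:
  owner-occupied: 160 × 9 = 1440
  private rental: 340 × 4 = 1360
  social housing: 60 × 5 = 300
Adjusted estimate = 3100 / 560 = 5.53571 → 5.5.

5.5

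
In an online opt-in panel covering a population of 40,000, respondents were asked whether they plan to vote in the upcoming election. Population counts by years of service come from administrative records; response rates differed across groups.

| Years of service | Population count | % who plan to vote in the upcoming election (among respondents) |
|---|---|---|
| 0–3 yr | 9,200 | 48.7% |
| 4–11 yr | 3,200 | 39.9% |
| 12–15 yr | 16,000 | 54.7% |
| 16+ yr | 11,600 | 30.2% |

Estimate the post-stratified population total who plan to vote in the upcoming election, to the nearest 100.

Each cell contributes its population count × the respondent rate:
  0–3 yr: 9,200 × 48.7% = 4480.4
  4–11 yr: 3,200 × 39.9% = 1276.8
  12–15 yr: 16,000 × 54.7% = 8752
  16+ yr: 11,600 × 30.2% = 3503.2
Estimated total = 18012.4 → 18,000.

18,000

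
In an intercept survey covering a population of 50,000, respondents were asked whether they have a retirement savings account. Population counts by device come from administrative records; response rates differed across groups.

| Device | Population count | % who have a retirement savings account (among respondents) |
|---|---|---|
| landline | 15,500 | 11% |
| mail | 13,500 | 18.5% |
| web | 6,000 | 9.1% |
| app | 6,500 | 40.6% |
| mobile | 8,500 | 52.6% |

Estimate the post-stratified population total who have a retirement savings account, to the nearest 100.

11,900

Estimated count per cell = population count × respondent percentage:
  landline: 15,500 × 11% = 1705
  mail: 13,500 × 18.5% = 2497.5
  web: 6,000 × 9.1% = 546
  app: 6,500 × 40.6% = 2639
  mobile: 8,500 × 52.6% = 4471
Estimated total = 11858.5 → 11,900.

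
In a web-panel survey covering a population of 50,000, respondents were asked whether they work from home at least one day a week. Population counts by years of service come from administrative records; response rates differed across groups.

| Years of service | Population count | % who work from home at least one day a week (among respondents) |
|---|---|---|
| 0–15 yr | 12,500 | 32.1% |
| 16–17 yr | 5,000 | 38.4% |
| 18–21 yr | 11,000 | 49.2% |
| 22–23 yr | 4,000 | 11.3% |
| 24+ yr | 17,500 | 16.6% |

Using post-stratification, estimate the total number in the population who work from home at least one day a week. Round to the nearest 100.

Estimated count per cell = population count × respondent percentage:
  0–15 yr: 12,500 × 32.1% = 4012.5
  16–17 yr: 5,000 × 38.4% = 1920
  18–21 yr: 11,000 × 49.2% = 5412
  22–23 yr: 4,000 × 11.3% = 452
  24+ yr: 17,500 × 16.6% = 2905
Estimated total = 14701.5 → 14,700.

14,700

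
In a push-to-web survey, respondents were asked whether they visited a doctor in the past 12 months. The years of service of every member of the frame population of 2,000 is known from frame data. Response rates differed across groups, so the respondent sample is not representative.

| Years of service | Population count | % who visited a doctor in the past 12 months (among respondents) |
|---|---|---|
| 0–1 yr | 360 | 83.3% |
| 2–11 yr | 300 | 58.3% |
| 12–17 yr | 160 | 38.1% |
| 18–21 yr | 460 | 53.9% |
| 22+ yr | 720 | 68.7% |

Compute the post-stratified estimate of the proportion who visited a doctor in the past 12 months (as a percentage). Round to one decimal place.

63.9%

Weight each group's respondent value by its population share:
  0–1 yr: (360/2,000) × 83.3 = 14.994
  2–11 yr: (300/2,000) × 58.3 = 8.745
  12–17 yr: (160/2,000) × 38.1 = 3.048
  18–21 yr: (460/2,000) × 53.9 = 12.397
  22+ yr: (720/2,000) × 68.7 = 24.732
Post-stratified estimate = 63.916 → 63.9%.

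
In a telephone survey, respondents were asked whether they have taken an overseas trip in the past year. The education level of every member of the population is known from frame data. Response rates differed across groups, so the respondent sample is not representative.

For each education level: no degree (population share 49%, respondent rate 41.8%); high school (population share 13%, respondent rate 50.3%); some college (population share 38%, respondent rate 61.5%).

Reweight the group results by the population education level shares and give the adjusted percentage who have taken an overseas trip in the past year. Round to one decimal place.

Post-stratification weights by population share, not respondent share:
  no degree: 0.49 × 41.8 = 20.482
  high school: 0.13 × 50.3 = 6.539
  some college: 0.38 × 61.5 = 23.37
Post-stratified estimate = 50.391 → 50.4%.

50.4%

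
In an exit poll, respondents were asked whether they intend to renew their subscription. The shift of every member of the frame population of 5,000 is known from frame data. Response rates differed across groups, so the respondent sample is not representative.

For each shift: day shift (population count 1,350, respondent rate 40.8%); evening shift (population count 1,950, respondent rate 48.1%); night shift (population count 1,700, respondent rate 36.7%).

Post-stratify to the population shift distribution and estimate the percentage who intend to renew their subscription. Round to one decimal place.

Post-stratification weights by population share, not respondent share:
  day shift: (1,350/5,000) × 40.8 = 11.016
  evening shift: (1,950/5,000) × 48.1 = 18.759
  night shift: (1,700/5,000) × 36.7 = 12.478
Post-stratified estimate = 42.253 → 42.3%.

42.3%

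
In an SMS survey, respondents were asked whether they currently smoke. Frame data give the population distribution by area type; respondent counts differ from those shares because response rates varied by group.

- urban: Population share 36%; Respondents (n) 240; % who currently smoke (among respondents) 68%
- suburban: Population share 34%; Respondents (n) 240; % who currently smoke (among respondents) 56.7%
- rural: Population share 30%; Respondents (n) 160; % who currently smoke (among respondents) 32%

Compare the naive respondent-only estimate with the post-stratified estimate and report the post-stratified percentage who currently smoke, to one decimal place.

Naive respondent-only estimate (weights = respondent counts):
  (240/640)×68 + (240/640)×56.7 + (160/640)×32 = 54.7625%
Post-stratified estimate weights by population shares:
  0.36×68 + 0.34×56.7 + 0.3×32 = 53.358%

53.4%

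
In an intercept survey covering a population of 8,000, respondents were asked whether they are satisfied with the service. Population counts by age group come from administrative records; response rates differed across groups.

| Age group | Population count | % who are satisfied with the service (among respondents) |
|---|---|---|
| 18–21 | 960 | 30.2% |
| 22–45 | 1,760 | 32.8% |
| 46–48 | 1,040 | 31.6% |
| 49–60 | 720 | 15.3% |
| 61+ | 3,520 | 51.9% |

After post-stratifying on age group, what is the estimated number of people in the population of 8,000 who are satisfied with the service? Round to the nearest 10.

Estimated count per cell = population count × respondent percentage:
  18–21: 960 × 30.2% = 289.92
  22–45: 1,760 × 32.8% = 577.28
  46–48: 1,040 × 31.6% = 328.64
  49–60: 720 × 15.3% = 110.16
  61+: 3,520 × 51.9% = 1826.88
Estimated total = 3132.88 → 3,130.

3,130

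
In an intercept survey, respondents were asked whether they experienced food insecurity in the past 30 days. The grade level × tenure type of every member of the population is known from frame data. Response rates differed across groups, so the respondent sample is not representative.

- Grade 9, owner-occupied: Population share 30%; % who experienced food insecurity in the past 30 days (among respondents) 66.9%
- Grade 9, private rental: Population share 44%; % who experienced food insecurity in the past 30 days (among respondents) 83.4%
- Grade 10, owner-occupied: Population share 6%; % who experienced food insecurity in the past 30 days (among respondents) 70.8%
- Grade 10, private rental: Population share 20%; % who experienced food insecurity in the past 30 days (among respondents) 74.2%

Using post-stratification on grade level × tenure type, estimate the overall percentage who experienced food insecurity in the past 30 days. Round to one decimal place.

Reweight to the known grade level × tenure type distribution:
  Grade 9, owner-occupied: 0.3 × 66.9 = 20.07
  Grade 9, private rental: 0.44 × 83.4 = 36.696
  Grade 10, owner-occupied: 0.06 × 70.8 = 4.248
  Grade 10, private rental: 0.2 × 74.2 = 14.84
Post-stratified estimate = 75.854 → 75.9%.

75.9%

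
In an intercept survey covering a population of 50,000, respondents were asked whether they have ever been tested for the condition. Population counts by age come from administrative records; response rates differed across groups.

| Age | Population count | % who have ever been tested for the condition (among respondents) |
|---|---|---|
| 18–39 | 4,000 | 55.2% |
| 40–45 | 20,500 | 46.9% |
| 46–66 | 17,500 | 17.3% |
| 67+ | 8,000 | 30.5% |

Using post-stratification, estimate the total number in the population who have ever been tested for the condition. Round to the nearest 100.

17,300

Each cell contributes its population count × the respondent rate:
  18–39: 4,000 × 55.2% = 2208
  40–45: 20,500 × 46.9% = 9614.5
  46–66: 17,500 × 17.3% = 3027.5
  67+: 8,000 × 30.5% = 2440
Estimated total = 17,290 → 17,300.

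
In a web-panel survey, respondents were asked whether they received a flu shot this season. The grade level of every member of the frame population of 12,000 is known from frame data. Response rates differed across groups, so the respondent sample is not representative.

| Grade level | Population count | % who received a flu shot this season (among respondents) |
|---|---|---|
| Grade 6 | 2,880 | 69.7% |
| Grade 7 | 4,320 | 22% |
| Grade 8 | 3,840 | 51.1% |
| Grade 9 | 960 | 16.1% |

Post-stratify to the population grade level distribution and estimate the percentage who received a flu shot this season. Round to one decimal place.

Weight each group's respondent value by its population share:
  Grade 6: (2,880/12,000) × 69.7 = 16.728
  Grade 7: (4,320/12,000) × 22 = 7.92
  Grade 8: (3,840/12,000) × 51.1 = 16.352
  Grade 9: (960/12,000) × 16.1 = 1.288
Post-stratified estimate = 42.288 → 42.3%.

42.3%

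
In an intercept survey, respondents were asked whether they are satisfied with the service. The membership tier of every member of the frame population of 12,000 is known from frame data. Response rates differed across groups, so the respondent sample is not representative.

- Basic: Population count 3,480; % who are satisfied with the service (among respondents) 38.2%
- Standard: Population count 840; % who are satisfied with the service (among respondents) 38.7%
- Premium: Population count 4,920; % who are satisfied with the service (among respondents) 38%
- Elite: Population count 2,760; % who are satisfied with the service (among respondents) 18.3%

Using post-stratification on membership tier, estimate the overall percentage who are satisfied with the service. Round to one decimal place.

33.6%

Each cell contributes population-share × respondent value:
  Basic: (3,480/12,000) × 38.2 = 11.078
  Standard: (840/12,000) × 38.7 = 2.709
  Premium: (4,920/12,000) × 38 = 15.58
  Elite: (2,760/12,000) × 18.3 = 4.209
Post-stratified estimate = 33.576 → 33.6%.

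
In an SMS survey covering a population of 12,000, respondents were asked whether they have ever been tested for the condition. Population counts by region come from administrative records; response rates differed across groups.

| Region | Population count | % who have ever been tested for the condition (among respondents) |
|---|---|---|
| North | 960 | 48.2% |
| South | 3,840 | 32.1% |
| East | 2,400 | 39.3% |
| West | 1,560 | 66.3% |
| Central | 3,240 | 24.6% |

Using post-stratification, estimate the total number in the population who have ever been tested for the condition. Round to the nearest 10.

4,470

Each cell contributes its population count × the respondent rate:
  North: 960 × 48.2% = 462.72
  South: 3,840 × 32.1% = 1232.64
  East: 2,400 × 39.3% = 943.2
  West: 1,560 × 66.3% = 1034.28
  Central: 3,240 × 24.6% = 797.04
Estimated total = 4469.88 → 4,470.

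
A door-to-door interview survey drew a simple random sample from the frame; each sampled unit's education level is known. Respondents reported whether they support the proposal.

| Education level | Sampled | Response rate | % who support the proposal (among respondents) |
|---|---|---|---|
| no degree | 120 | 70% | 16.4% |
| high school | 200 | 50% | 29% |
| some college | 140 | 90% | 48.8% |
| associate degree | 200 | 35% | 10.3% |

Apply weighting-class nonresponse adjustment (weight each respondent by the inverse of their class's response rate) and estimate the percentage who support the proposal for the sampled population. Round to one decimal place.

25.2%

Weighting each respondent by the inverse class response rate inflates each class back to its sampled size, so the class weight is n_sampled:
  no degree: 120 × 16.4 = 1968
  high school: 200 × 29 = 5800
  some college: 140 × 48.8 = 6832
  associate degree: 200 × 10.3 = 2060
Adjusted estimate = 16,660 / 660 = 25.2424 → 25.2%.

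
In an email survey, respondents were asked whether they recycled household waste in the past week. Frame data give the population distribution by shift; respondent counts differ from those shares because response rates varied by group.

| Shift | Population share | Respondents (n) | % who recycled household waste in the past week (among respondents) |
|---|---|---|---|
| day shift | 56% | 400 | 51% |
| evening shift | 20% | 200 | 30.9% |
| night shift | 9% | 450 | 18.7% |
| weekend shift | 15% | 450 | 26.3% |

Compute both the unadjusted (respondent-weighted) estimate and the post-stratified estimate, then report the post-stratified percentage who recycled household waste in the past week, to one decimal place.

40.4%

Without adjustment, the pooled respondent share is:
  (400/1500)×51 + (200/1500)×30.9 + (450/1500)×18.7 + (450/1500)×26.3 = 31.22%
Post-stratified estimate weights by population shares:
  0.56×51 + 0.2×30.9 + 0.09×18.7 + 0.15×26.3 = 40.368%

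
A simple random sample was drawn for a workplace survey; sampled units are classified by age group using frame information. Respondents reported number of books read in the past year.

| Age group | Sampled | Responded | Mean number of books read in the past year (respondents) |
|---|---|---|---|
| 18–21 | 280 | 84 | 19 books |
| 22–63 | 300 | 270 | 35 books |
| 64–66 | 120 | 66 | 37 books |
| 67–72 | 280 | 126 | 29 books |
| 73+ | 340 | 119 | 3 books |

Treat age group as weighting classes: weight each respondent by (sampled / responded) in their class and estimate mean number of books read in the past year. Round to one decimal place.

22.3

Response rates by class: 18–21 84/280 = 30%, 22–63 270/300 = 90%, 64–66 66/120 = 55%, 67–72 126/280 = 45%, 73+ 119/340 = 35%.
With weight = n_sampled/n_responded per class, the weighted class total is n_sampled:
  18–21: 280 × 19 = 5320
  22–63: 300 × 35 = 10,500
  64–66: 120 × 37 = 4440
  67–72: 280 × 29 = 8120
  73+: 340 × 3 = 1020
Adjusted estimate = 29,400 / 1,320 = 22.2727 → 22.3.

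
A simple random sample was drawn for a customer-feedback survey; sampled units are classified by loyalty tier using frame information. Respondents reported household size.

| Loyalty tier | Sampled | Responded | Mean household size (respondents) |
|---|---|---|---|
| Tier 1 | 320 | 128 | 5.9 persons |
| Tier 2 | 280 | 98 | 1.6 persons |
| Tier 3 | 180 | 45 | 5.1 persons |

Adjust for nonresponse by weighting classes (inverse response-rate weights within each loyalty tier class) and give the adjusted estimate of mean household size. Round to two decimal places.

Response rates by class: Tier 1 128/320 = 40%, Tier 2 98/280 = 35%, Tier 3 45/180 = 25%.
Weighting each respondent by the inverse class response rate inflates each class back to its sampled size, so the class weight is n_sampled:
  Tier 1: 320 × 5.9 = 1888
  Tier 2: 280 × 1.6 = 448
  Tier 3: 180 × 5.1 = 918
Adjusted estimate = 3254 / 780 = 4.1718 → 4.17.

4.17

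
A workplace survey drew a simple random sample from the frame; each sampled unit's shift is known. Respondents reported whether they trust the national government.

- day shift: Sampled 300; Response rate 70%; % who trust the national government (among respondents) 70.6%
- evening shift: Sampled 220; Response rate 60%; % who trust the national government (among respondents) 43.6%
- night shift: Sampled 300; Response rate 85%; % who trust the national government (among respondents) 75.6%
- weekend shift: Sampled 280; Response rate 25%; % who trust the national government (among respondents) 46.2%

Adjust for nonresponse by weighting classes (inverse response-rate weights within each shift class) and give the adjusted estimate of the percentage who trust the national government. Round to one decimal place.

60.4%

Each respondent's weight = sampled/responded in their class; summing within a class gives n_sampled, so:
  day shift: 300 × 70.6 = 21,180
  evening shift: 220 × 43.6 = 9592
  night shift: 300 × 75.6 = 22,680
  weekend shift: 280 × 46.2 = 12,936
Adjusted estimate = 66,388 / 1,100 = 60.3527 → 60.4%.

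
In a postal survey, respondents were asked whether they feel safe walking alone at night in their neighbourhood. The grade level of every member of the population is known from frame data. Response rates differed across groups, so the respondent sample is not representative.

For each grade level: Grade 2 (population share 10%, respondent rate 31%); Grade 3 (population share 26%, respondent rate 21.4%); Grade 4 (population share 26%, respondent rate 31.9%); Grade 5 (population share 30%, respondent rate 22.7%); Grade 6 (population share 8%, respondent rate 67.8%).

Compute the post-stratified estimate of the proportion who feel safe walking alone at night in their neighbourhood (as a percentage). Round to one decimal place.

29.2%

Reweight to the known grade level distribution:
  Grade 2: 0.1 × 31 = 3.1
  Grade 3: 0.26 × 21.4 = 5.564
  Grade 4: 0.26 × 31.9 = 8.294
  Grade 5: 0.3 × 22.7 = 6.81
  Grade 6: 0.08 × 67.8 = 5.424
Post-stratified estimate = 29.192 → 29.2%.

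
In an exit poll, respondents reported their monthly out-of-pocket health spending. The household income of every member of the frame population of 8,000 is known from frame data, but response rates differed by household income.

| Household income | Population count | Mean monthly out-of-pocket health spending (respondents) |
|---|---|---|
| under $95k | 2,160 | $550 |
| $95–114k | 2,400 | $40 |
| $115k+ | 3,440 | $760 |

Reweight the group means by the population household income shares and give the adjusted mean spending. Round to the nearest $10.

$490

Reweight to the known household income distribution:
  under $95k: (2,160/8,000) × 550 = 148.5
  $95–114k: (2,400/8,000) × 40 = 12
  $115k+: (3,440/8,000) × 760 = 326.8
Post-stratified estimate = 487.3 → $490.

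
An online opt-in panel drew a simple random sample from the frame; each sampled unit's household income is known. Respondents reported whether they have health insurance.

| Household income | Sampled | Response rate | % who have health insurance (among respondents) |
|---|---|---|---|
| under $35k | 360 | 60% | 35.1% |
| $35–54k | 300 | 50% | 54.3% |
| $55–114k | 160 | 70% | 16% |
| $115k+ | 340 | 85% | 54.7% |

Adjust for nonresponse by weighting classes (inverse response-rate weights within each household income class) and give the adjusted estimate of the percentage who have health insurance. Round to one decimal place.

43.2%

Inverse-response-rate weighting restores each class to its sampled count, so class totals weight by n_sampled:
  under $35k: 360 × 35.1 = 12,636
  $35–54k: 300 × 54.3 = 16,290
  $55–114k: 160 × 16 = 2560
  $115k+: 340 × 54.7 = 18,598
Adjusted estimate = 50,084 / 1,160 = 43.1759 → 43.2%.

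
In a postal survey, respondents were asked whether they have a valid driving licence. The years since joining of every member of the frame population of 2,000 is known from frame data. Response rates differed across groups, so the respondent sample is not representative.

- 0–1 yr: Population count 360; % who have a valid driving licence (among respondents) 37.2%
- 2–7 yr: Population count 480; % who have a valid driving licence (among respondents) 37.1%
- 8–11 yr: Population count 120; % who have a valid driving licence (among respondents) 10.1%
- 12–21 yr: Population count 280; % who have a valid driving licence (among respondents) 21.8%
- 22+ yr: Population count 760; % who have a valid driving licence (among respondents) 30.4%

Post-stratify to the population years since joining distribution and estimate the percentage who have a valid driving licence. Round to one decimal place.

30.8%

Each cell contributes population-share × respondent value:
  0–1 yr: (360/2,000) × 37.2 = 6.696
  2–7 yr: (480/2,000) × 37.1 = 8.904
  8–11 yr: (120/2,000) × 10.1 = 0.606
  12–21 yr: (280/2,000) × 21.8 = 3.052
  22+ yr: (760/2,000) × 30.4 = 11.552
Post-stratified estimate = 30.81 → 30.8%.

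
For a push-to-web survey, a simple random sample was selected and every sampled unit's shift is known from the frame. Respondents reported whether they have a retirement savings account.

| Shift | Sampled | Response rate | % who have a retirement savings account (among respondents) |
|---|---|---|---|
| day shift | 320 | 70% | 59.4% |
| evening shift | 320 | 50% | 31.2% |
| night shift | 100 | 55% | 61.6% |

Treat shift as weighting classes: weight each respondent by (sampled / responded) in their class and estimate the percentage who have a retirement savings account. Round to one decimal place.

47.5%

Inverse-response-rate weighting restores each class to its sampled count, so class totals weight by n_sampled:
  day shift: 320 × 59.4 = 19,008
  evening shift: 320 × 31.2 = 9984
  night shift: 100 × 61.6 = 6160
Adjusted estimate = 35,152 / 740 = 47.5027 → 47.5%.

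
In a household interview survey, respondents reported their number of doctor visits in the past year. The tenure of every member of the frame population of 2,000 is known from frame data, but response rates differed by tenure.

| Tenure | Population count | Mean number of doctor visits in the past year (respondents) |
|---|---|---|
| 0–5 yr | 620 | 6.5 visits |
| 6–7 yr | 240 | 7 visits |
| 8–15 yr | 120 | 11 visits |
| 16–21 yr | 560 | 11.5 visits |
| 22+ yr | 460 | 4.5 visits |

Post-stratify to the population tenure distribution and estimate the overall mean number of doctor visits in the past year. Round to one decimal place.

Reweight to the known tenure distribution:
  0–5 yr: (620/2,000) × 6.5 = 2.015
  6–7 yr: (240/2,000) × 7 = 0.84
  8–15 yr: (120/2,000) × 11 = 0.66
  16–21 yr: (560/2,000) × 11.5 = 3.22
  22+ yr: (460/2,000) × 4.5 = 1.035
Post-stratified estimate = 7.77 → 7.8.

7.8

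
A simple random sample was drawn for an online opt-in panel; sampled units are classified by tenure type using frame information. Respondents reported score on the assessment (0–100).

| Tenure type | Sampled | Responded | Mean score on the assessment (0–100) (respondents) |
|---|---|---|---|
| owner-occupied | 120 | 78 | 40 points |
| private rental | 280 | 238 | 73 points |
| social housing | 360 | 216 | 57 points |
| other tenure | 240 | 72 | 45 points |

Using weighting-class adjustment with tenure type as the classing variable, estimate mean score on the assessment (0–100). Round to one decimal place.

Response rates by class: owner-occupied 78/120 = 65%, private rental 238/280 = 85%, social housing 216/360 = 60%, other tenure 72/240 = 30%.
Inverse-response-rate weighting restores each class to its sampled count, so class totals weight by n_sampled:
  owner-occupied: 120 × 40 = 4800
  private rental: 280 × 73 = 20,440
  social housing: 360 × 57 = 20,520
  other tenure: 240 × 45 = 10,800
Adjusted estimate = 56,560 / 1,000 = 56.56 → 56.6.

56.6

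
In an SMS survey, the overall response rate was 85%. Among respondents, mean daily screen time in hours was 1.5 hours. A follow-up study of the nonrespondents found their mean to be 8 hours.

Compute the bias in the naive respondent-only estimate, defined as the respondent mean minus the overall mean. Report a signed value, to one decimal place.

Nonresponse fraction = 1 − 0.85 = 0.15.
Bias = (nonresponse fraction) × (respondent mean − nonrespondent mean)
     = 0.15 × (1.5 − 8) = 0.15 × -6.5 = -0.975.

-1.0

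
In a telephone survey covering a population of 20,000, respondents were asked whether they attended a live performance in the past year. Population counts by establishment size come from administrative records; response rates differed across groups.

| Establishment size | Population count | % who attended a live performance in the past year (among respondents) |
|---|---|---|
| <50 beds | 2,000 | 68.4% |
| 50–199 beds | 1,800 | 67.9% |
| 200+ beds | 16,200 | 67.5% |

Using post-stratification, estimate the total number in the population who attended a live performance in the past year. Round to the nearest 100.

Apply each group's respondent rate to its population count:
  <50 beds: 2,000 × 68.4% = 1368
  50–199 beds: 1,800 × 67.9% = 1222.2
  200+ beds: 16,200 × 67.5% = 10,935
Estimated total = 13525.2 → 13,500.

13,500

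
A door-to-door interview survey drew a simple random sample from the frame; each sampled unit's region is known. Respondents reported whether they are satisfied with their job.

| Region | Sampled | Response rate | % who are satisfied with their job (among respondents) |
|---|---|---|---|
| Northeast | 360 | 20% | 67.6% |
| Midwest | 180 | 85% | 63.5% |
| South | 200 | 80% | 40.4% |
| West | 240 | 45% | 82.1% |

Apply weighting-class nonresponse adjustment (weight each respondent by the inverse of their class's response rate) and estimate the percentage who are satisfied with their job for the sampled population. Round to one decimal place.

64.8%

With weight = n_sampled/n_responded per class, the weighted class total is n_sampled:
  Northeast: 360 × 67.6 = 24336
  Midwest: 180 × 63.5 = 11,430
  South: 200 × 40.4 = 8080
  West: 240 × 82.1 = 19,704
Adjusted estimate = 63,550 / 980 = 64.8469 → 64.8%.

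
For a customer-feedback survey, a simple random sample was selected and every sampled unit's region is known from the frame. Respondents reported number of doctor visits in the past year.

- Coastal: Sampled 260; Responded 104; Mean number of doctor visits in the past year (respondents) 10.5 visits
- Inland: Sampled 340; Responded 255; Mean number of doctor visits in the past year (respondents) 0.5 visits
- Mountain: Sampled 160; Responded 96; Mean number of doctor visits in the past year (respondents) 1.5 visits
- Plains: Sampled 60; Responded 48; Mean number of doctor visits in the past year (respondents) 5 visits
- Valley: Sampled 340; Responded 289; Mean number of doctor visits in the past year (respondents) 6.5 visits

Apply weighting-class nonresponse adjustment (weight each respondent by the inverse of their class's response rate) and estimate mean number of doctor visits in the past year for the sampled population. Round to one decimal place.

4.9

Class response rates: Coastal 104/260 = 40%, Inland 255/340 = 75%, Mountain 96/160 = 60%, Plains 48/60 = 80%, Valley 289/340 = 85%.
Weighting each respondent by the inverse class response rate inflates each class back to its sampled size, so the class weight is n_sampled:
  Coastal: 260 × 10.5 = 2730
  Inland: 340 × 0.5 = 170
  Mountain: 160 × 1.5 = 240
  Plains: 60 × 5 = 300
  Valley: 340 × 6.5 = 2210
Adjusted estimate = 5650 / 1,160 = 4.87069 → 4.9.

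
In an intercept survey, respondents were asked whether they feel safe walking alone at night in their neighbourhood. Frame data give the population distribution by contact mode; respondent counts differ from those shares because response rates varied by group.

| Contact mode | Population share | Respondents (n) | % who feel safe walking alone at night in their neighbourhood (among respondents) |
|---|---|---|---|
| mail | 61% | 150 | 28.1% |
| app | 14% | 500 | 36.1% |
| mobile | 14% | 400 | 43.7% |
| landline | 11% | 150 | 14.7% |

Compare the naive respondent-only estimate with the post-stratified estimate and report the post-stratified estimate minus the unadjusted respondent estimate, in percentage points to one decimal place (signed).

Naive respondent-only estimate (weights = respondent counts):
  (150/1200)×28.1 + (500/1200)×36.1 + (400/1200)×43.7 + (150/1200)×14.7 = 34.9583%
Reweighting by population contact mode shares:
  0.61×28.1 + 0.14×36.1 + 0.14×43.7 + 0.11×14.7 = 29.93%
Difference = 29.93 − 34.9583 = -5.0283 pp.

-5.0 percentage points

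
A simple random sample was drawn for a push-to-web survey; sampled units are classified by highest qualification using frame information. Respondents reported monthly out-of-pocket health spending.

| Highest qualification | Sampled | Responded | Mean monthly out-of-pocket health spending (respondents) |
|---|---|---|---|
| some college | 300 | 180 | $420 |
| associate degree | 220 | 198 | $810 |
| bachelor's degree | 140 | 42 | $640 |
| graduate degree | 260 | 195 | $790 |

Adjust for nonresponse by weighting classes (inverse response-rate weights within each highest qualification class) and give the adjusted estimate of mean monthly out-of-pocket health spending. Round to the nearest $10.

Response rates by class: some college 180/300 = 60%, associate degree 198/220 = 90%, bachelor's degree 42/140 = 30%, graduate degree 195/260 = 75%.
Inverse-response-rate weighting restores each class to its sampled count, so class totals weight by n_sampled:
  some college: 300 × 420 = 126,000
  associate degree: 220 × 810 = 178,200
  bachelor's degree: 140 × 640 = 89,600
  graduate degree: 260 × 790 = 205,400
Adjusted estimate = 599,200 / 920 = 651.304 → $650.

$650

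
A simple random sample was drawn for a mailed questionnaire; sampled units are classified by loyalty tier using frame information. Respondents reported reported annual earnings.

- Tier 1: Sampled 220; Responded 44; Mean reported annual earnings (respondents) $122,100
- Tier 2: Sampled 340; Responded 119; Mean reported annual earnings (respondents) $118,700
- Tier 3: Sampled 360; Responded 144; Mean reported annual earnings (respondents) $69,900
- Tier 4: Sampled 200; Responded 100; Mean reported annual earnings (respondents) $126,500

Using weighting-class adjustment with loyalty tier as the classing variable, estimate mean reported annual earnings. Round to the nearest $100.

$105,100

Class response rates: Tier 1 44/220 = 20%, Tier 2 119/340 = 35%, Tier 3 144/360 = 40%, Tier 4 100/200 = 50%.
Weighting each respondent by the inverse class response rate inflates each class back to its sampled size, so the class weight is n_sampled:
  Tier 1: 220 × 122,100 = 26,862,000
  Tier 2: 340 × 118,700 = 40,358,000
  Tier 3: 360 × 69,900 = 25,164,000
  Tier 4: 200 × 126,500 = 25,300,000
Adjusted estimate = 117,684,000 / 1,120 = 105,075 → $105,100.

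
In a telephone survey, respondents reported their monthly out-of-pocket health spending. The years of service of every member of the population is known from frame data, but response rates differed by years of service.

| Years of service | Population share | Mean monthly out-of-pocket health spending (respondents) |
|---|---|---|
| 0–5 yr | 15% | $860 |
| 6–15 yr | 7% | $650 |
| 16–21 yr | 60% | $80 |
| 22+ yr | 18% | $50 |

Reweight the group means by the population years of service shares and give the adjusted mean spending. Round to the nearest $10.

Weight each group's respondent value by its population share:
  0–5 yr: 0.15 × 860 = 129
  6–15 yr: 0.07 × 650 = 45.5
  16–21 yr: 0.6 × 80 = 48
  22+ yr: 0.18 × 50 = 9
Post-stratified estimate = 231.5 → $230.

$230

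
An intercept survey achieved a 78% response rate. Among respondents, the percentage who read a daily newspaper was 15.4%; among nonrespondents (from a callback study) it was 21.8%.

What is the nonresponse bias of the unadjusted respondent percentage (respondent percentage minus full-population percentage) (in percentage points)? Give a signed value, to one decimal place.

-1.4 percentage points

Nonresponse fraction = 1 − 0.78 = 0.22.
Bias = (nonresponse fraction) × (respondent percentage − nonrespondent percentage)
     = 0.22 × (15.4 − 21.8) = 0.22 × -6.4 = -1.408.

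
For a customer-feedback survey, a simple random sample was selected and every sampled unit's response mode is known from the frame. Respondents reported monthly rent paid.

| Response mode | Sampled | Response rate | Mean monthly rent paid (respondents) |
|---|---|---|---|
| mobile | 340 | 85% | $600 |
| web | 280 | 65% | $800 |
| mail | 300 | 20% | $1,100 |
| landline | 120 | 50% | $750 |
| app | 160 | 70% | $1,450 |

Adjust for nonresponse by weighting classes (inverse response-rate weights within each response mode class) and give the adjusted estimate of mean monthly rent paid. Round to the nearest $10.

$900

With weight = n_sampled/n_responded per class, the weighted class total is n_sampled:
  mobile: 340 × 600 = 204,000
  web: 280 × 800 = 224,000
  mail: 300 × 1100 = 330,000
  landline: 120 × 750 = 90,000
  app: 160 × 1450 = 232,000
Adjusted estimate = 1,080,000 / 1,200 = 900 → $900.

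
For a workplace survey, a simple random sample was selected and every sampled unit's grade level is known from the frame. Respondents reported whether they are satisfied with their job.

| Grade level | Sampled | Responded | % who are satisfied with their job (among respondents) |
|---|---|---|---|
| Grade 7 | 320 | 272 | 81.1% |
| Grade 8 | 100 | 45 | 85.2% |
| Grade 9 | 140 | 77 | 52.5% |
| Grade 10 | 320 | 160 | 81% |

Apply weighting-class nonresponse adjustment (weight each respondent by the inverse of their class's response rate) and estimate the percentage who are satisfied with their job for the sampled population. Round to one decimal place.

Class response rates: Grade 7 272/320 = 85%, Grade 8 45/100 = 45%, Grade 9 77/140 = 55%, Grade 10 160/320 = 50%.
Inverse-response-rate weighting restores each class to its sampled count, so class totals weight by n_sampled:
  Grade 7: 320 × 81.1 = 25,952
  Grade 8: 100 × 85.2 = 8520
  Grade 9: 140 × 52.5 = 7350
  Grade 10: 320 × 81 = 25,920
Adjusted estimate = 67,742 / 880 = 76.9795 → 77.0%.

77.0%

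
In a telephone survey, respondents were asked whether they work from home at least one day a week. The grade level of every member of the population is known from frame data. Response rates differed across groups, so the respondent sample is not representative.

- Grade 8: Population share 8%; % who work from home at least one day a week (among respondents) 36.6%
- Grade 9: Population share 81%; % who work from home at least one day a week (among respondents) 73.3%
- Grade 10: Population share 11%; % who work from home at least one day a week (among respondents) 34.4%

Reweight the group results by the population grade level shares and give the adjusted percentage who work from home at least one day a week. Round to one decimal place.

Reweight to the known grade level distribution:
  Grade 8: 0.08 × 36.6 = 2.928
  Grade 9: 0.81 × 73.3 = 59.373
  Grade 10: 0.11 × 34.4 = 3.784
Post-stratified estimate = 66.085 → 66.1%.

66.1%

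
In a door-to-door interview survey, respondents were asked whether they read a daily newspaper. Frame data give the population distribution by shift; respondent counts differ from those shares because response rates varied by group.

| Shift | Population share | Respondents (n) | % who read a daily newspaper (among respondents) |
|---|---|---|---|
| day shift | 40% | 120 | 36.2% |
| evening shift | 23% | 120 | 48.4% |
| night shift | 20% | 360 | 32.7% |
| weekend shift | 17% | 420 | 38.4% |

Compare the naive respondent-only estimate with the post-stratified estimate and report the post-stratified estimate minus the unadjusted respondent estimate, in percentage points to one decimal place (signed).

+1.4 percentage points

Naive respondent-only estimate (weights = respondent counts):
  (120/1020)×36.2 + (120/1020)×48.4 + (360/1020)×32.7 + (420/1020)×38.4 = 37.3059%
Post-stratified estimate weights by population shares:
  0.4×36.2 + 0.23×48.4 + 0.2×32.7 + 0.17×38.4 = 38.68%
Difference = 38.68 − 37.3059 = 1.3741 pp.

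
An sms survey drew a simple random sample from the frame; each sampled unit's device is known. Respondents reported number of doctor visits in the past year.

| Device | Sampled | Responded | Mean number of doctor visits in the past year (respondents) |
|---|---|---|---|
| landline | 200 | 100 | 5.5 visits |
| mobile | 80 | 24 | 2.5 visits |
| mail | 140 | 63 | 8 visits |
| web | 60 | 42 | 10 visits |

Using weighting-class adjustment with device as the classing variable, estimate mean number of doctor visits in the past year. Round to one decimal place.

Response rates by class: landline 100/200 = 50%, mobile 24/80 = 30%, mail 63/140 = 45%, web 42/60 = 70%.
Each respondent's weight = sampled/responded in their class; summing within a class gives n_sampled, so:
  landline: 200 × 5.5 = 1100
  mobile: 80 × 2.5 = 200
  mail: 140 × 8 = 1120
  web: 60 × 10 = 600
Adjusted estimate = 3020 / 480 = 6.29167 → 6.3.

6.3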